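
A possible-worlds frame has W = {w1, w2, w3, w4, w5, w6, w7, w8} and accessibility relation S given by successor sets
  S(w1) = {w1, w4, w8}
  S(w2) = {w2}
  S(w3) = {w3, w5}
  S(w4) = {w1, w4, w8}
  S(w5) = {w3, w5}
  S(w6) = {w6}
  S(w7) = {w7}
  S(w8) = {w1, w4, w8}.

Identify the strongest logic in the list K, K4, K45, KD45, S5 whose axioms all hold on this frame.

Transitive (axiom 4): yes — every two-step S-path is closed by a direct edge.
Euclidean (axiom 5): yes — any two successors of a common world are S-related.
Serial (axiom D): yes — every world has a successor (e.g. w1 S w1).
Reflexive (axiom T): yes — every world is S-related to itself.
So F validates K, K4, K45, KD45, S5. The strongest is S5.

S5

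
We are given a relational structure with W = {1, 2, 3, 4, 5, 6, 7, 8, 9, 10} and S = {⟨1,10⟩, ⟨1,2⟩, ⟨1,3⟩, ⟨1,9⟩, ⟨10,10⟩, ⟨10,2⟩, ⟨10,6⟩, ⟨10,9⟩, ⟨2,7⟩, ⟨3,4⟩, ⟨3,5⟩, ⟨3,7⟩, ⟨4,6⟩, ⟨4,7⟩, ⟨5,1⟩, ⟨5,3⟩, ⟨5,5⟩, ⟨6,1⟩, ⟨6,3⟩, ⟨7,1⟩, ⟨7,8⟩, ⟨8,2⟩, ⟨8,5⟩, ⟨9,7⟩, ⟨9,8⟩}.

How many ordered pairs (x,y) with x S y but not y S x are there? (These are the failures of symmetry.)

Enumerating: (1,10), (1,2), (1,3), (1,9), (10,2), (10,6), (10,9), (2,7), (3,4), (3,7), (4,6), (4,7), … and 9 more.
Total: 21.

21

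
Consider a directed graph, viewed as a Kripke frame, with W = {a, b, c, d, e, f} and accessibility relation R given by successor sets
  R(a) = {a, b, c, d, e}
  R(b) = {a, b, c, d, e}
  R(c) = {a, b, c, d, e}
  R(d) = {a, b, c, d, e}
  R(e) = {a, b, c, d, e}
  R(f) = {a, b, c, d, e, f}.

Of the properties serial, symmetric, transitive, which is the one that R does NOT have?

symmetric

Serial: yes — every world has a successor (e.g. a R a).
Symmetric: no — f R a but not a R f.
Transitive: yes — every two-step R-path is closed by a direct edge.
Only symmetric fails.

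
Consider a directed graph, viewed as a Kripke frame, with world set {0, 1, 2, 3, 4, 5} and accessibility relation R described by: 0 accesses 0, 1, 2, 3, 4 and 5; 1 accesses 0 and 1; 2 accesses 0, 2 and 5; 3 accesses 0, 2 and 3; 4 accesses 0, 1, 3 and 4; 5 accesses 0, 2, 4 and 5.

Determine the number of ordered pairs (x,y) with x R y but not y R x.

4

Enumerating: (3,2), (4,1), (4,3), (5,4).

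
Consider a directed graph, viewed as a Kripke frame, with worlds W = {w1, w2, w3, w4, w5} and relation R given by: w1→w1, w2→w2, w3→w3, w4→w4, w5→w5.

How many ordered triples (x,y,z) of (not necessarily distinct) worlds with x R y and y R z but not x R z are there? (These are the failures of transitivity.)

0

R is transitive; there are no such tuples.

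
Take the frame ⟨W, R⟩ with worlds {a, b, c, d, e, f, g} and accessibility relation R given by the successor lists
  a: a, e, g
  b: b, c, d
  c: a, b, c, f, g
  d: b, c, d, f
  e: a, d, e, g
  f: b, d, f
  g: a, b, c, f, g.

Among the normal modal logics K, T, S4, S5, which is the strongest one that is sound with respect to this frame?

Reflexive (axiom T): yes — every world is R-related to itself.
Transitive (axiom 4): no — a R e and e R d, but not a R d.
Euclidean (axiom 5): no — a R g and a R e, but not g R e.
So F validates K, T; S4 would additionally require R to be transitive. The strongest is T.

T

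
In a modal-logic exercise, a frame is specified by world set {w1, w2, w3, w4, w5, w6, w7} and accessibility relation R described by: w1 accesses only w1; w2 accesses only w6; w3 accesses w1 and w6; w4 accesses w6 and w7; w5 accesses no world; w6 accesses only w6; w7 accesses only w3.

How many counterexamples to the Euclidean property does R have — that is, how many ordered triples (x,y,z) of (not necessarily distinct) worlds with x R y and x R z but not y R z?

6

Enumerating: (w3,w1,w6), (w3,w6,w1), (w4,w6,w7), (w4,w7,w6), (w4,w7,w7), (w7,w3,w3).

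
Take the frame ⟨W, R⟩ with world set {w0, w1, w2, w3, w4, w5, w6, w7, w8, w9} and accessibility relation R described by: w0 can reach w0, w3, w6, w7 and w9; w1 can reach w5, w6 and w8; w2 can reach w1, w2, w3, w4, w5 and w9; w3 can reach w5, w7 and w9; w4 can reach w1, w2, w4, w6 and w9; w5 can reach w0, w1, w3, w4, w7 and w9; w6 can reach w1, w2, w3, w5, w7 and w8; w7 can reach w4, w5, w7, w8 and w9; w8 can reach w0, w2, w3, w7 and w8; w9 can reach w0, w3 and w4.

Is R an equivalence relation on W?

Reflexive: no — w1 is not related to itself.
Symmetric: no — w0 R w3 but not w3 R w0.
Transitive: no — w0 R w3 and w3 R w5, but not w0 R w5.
So R is not an equivalence relation.

No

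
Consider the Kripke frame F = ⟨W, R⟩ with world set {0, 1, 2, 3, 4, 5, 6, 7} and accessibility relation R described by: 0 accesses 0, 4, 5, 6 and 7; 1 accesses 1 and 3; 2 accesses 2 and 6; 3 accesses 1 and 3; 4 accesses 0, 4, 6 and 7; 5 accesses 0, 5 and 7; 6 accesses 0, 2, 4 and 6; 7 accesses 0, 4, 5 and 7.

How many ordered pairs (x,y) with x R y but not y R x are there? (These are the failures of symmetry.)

0

R is symmetric; there are no such tuples.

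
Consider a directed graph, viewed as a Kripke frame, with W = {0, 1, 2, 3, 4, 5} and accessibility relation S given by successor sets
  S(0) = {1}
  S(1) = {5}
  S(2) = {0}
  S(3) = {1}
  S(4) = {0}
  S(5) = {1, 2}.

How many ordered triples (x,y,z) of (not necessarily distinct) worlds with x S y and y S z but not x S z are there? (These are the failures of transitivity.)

8

Enumerating: (0,1,5), (1,5,1), (1,5,2), (2,0,1), (3,1,5), (4,0,1), (5,1,5), (5,2,0).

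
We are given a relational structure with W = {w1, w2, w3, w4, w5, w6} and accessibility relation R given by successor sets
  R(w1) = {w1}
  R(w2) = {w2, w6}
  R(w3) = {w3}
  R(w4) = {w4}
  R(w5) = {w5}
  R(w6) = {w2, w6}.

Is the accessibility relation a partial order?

No

Reflexive: yes — every world is R-related to itself.
Transitive: yes — every two-step R-path is closed by a direct edge.
Antisymmetric: no — w2 R w6 and w6 R w2 with w2 ≠ w6.
So R is not a partial order.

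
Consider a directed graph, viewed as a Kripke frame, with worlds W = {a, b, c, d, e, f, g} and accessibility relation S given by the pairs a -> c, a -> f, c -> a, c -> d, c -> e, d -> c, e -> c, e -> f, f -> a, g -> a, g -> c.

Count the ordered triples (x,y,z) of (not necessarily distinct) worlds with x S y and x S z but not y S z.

21

Enumerating: (a,c,c), (a,c,f), (a,f,c), (a,f,f), (c,a,a), (c,a,d), (c,a,e), (c,d,a), (c,d,d), (c,d,e), (c,e,a), (c,e,d), … and 9 more.
Total: 21.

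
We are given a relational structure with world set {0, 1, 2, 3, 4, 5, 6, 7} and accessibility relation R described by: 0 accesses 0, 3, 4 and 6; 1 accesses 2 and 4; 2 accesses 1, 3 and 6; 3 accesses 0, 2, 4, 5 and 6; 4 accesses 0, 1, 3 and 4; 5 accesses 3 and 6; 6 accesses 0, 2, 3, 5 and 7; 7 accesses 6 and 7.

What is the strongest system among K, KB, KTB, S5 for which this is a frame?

Symmetric (axiom B): yes — every pair in R has its reverse in R.
Reflexive (axiom T): no — 1 is not related to itself.
Euclidean (axiom 5): no — 0 R 4 and 0 R 6, but not 4 R 6.
So F validates K, KB; KTB would additionally require R to be reflexive. The strongest is KB.

KB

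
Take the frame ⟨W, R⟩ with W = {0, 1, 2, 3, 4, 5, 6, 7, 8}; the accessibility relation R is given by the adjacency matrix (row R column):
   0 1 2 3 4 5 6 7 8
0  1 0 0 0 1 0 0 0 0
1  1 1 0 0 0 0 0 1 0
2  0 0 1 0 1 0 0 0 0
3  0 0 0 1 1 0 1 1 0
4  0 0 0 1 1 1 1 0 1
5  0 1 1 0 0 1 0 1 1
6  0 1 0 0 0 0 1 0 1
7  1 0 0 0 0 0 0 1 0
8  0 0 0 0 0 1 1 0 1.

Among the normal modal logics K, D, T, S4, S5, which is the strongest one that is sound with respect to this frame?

T

Serial (axiom D): yes — every world has a successor (e.g. 0 R 0).
Reflexive (axiom T): yes — every world is R-related to itself.
Transitive (axiom 4): no — 0 R 4 and 4 R 3, but not 0 R 3.
Euclidean (axiom 5): no — 1 R 0 and 1 R 7, but not 0 R 7.
So F validates K, D, T; S4 would additionally require R to be transitive. The strongest is T.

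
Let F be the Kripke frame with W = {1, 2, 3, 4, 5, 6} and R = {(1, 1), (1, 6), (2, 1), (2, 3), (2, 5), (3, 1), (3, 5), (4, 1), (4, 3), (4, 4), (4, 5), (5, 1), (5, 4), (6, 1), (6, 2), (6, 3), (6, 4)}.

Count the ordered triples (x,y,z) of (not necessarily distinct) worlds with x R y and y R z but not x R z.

15

Enumerating: (1,6,2), (1,6,3), (1,6,4), (2,1,6), (2,5,4), (3,1,6), (3,5,4), (4,1,6), (5,1,6), (5,4,3), (5,4,5), (6,1,6), (6,2,5), (6,3,5), (6,4,5).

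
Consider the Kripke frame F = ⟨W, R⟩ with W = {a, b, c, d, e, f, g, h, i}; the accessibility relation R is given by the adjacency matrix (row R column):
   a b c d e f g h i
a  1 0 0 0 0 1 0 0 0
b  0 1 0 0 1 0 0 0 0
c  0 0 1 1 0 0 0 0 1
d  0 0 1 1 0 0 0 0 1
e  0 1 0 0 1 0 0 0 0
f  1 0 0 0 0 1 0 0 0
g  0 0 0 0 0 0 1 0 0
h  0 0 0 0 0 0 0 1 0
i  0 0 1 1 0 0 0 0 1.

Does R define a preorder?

Reflexive: yes — every world is R-related to itself.
Transitive: yes — every two-step R-path is closed by a direct edge.
So R is a preorder.

Yes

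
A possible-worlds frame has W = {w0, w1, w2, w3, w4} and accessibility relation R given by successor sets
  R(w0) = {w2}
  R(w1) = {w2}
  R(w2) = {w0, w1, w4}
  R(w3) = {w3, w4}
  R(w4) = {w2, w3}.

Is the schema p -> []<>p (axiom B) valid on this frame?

Yes

By correspondence theory, B is valid on a frame iff R is symmetric.
Symmetric: yes — every pair in R has its reverse in R.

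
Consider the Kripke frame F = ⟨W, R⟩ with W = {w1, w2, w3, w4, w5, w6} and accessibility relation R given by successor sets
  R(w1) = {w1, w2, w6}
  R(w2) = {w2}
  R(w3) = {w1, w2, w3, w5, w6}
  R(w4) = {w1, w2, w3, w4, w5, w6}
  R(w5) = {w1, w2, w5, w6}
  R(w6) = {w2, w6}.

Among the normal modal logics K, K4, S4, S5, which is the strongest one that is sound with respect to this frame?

Transitive (axiom 4): yes — every two-step R-path is closed by a direct edge.
Reflexive (axiom T): yes — every world is R-related to itself.
Euclidean (axiom 5): no — w1 R w2 and w1 R w6, but not w2 R w6.
So F validates K, K4, S4; S5 would additionally require R to be Euclidean. The strongest is S4.

S4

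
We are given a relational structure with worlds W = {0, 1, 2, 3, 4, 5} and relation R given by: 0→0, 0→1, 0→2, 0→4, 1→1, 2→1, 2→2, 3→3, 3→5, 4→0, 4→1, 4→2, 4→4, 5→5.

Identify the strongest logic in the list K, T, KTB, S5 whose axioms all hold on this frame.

Reflexive (axiom T): yes — every world is R-related to itself.
Symmetric (axiom B): no — 0 R 1 but not 1 R 0.
Euclidean (axiom 5): no — 0 R 1 and 0 R 2, but not 1 R 2.
So F validates K, T; KTB would additionally require R to be symmetric. The strongest is T.

T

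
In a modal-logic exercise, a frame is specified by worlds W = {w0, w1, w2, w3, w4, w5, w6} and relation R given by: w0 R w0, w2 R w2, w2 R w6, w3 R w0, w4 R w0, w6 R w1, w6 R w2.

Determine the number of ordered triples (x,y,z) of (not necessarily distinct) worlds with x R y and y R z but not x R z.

Enumerating: (w2,w6,w1), (w6,w2,w6).

2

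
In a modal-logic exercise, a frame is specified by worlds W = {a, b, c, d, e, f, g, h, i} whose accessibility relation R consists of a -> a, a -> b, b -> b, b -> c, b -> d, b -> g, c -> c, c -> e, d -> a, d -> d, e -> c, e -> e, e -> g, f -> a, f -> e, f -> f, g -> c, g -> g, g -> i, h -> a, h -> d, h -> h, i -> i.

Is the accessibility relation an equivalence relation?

No

Reflexive: yes — every world is R-related to itself.
Symmetric: no — a R b but not b R a.
Transitive: no — a R b and b R c, but not a R c.
So R is not an equivalence relation.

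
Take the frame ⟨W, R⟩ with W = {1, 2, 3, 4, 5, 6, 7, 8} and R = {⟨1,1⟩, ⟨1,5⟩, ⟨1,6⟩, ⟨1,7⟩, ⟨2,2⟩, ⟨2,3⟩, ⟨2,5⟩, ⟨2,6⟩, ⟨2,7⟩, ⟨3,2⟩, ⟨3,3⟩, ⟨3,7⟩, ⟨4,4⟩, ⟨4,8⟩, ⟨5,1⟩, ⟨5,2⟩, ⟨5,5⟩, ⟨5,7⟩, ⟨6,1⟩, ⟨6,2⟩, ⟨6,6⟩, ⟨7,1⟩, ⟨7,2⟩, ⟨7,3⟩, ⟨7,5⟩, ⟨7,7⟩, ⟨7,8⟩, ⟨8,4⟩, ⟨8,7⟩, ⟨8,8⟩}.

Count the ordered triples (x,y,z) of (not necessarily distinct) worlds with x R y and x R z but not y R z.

Enumerating: (1,5,6), (1,6,5), (1,6,7), (1,7,6), (2,3,5), (2,3,6), (2,5,3), (2,5,6), (2,6,3), (2,6,5), (2,6,7), (2,7,6), … and 20 more.
Total: 32.

32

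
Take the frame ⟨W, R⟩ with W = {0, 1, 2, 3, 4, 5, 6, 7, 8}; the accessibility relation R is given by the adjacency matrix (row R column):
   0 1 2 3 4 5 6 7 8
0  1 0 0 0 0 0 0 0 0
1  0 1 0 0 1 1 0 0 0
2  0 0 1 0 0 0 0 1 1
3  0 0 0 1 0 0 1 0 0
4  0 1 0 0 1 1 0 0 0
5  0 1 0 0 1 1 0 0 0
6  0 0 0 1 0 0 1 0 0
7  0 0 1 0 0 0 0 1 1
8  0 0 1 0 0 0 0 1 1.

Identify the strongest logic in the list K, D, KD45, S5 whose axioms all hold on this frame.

Serial (axiom D): yes — every world has a successor (e.g. 0 R 0).
Euclidean (axiom 5): yes — any two successors of a common world are R-related.
Transitive (axiom 4): yes — every two-step R-path is closed by a direct edge.
Reflexive (axiom T): yes — every world is R-related to itself.
So F validates K, D, KD45, S5. The strongest is S5.

S5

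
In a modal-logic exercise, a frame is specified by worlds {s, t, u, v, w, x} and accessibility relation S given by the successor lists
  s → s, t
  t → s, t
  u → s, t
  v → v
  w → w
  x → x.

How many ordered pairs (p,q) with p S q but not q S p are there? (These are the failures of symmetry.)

Enumerating: (u,s), (u,t).

2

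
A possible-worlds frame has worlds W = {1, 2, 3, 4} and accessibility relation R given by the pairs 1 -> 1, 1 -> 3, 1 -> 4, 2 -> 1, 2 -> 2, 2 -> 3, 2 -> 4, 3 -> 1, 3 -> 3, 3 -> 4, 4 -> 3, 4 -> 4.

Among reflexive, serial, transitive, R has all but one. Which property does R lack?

Reflexive: yes — every world is R-related to itself.
Serial: yes — every world has a successor (e.g. 1 R 1).
Transitive: no — 4 R 3 and 3 R 1, but not 4 R 1.
Only transitive fails.

transitive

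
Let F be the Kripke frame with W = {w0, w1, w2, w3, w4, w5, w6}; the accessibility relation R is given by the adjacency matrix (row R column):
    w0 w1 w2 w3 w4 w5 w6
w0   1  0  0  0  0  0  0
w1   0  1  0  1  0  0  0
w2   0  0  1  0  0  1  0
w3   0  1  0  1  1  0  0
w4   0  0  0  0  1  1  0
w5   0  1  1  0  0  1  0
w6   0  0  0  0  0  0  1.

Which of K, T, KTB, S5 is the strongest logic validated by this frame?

Reflexive (axiom T): yes — every world is R-related to itself.
Symmetric (axiom B): no — w3 R w4 but not w4 R w3.
Euclidean (axiom 5): no — w3 R w1 and w3 R w4, but not w1 R w4.
So F validates K, T; KTB would additionally require R to be symmetric. The strongest is T.

T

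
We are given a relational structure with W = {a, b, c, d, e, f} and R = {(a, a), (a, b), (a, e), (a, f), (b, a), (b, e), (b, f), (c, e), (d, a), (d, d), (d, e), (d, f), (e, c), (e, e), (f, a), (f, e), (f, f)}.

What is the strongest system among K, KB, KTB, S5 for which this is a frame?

K

Symmetric (axiom B): no — a R e but not e R a.
Reflexive (axiom T): no — b is not related to itself.
Euclidean (axiom 5): no — a R e and a R b, but not e R b.
So F validates K; KB would additionally require R to be symmetric. The strongest is K.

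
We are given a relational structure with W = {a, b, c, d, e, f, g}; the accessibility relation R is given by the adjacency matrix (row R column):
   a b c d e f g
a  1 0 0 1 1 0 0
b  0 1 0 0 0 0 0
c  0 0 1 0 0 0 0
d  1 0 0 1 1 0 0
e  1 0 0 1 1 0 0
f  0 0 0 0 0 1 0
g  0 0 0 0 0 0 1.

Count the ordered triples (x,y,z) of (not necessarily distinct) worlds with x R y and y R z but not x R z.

R is transitive; there are no such tuples.

0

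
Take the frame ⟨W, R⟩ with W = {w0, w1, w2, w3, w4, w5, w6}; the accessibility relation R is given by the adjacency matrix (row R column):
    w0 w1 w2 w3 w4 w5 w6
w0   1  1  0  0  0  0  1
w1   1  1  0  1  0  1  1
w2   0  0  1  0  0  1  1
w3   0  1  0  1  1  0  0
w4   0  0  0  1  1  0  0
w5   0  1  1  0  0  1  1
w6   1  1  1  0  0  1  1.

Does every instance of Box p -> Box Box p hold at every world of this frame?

No

The schema 4 characterises exactly the transitive frames.
Transitive: no — w0 R w1 and w1 R w3, but not w0 R w3.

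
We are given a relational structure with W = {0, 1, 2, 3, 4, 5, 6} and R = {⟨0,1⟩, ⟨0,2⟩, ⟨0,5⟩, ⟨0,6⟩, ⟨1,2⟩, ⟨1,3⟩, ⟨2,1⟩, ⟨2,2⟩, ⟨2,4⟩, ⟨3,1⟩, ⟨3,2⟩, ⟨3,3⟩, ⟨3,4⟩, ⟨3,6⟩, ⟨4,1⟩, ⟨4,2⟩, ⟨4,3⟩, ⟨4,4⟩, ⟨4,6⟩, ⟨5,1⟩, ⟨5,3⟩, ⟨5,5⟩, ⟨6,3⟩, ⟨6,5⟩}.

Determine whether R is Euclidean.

No

Euclidean: no — 0 R 1 and 0 R 5, but not 1 R 5.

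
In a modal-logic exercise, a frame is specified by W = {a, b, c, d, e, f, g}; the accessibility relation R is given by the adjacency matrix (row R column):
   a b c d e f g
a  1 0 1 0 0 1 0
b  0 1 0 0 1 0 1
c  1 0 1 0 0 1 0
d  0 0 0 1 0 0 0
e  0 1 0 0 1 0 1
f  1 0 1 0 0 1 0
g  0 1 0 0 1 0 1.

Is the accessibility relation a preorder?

Yes

Reflexive: yes — every world is R-related to itself.
Transitive: yes — every two-step R-path is closed by a direct edge.
So R is a preorder.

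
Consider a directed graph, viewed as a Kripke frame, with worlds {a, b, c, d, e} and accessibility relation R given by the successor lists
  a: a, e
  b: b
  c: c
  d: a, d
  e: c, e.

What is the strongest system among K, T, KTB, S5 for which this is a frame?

T

Reflexive (axiom T): yes — every world is R-related to itself.
Symmetric (axiom B): no — a R e but not e R a.
Euclidean (axiom 5): no — a R e and a R a, but not e R a.
So F validates K, T; KTB would additionally require R to be symmetric. The strongest is T.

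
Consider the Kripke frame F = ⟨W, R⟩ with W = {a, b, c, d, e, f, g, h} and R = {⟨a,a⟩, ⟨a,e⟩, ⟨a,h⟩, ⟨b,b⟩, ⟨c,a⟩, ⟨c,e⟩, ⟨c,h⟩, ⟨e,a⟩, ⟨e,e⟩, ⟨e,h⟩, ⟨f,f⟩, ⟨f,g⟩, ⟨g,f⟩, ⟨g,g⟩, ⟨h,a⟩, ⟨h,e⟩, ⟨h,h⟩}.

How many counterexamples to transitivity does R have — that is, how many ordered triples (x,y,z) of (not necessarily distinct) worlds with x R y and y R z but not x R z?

0

R is transitive; there are no such tuples.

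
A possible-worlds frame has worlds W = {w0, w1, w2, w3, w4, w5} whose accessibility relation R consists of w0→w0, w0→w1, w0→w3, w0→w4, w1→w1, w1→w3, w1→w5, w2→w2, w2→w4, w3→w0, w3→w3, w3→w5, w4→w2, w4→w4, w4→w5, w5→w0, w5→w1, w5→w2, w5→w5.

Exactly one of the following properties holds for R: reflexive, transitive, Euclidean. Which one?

reflexive

Reflexive: yes — every world is R-related to itself.
Transitive: no — w0 R w1 and w1 R w5, but not w0 R w5.
Euclidean: no — w0 R w1 and w0 R w4, but not w1 R w4.
Only reflexive holds.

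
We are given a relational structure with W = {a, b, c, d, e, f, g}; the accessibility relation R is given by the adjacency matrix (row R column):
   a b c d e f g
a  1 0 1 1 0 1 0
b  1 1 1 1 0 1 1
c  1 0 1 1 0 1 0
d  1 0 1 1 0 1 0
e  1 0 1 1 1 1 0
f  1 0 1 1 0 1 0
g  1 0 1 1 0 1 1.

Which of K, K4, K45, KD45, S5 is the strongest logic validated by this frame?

Transitive (axiom 4): yes — every two-step R-path is closed by a direct edge.
Euclidean (axiom 5): no — b R a and b R g, but not a R g.
Serial (axiom D): yes — every world has a successor (e.g. a R a).
Reflexive (axiom T): yes — every world is R-related to itself.
So F validates K, K4; K45 would additionally require R to be Euclidean. The strongest is K4.

K4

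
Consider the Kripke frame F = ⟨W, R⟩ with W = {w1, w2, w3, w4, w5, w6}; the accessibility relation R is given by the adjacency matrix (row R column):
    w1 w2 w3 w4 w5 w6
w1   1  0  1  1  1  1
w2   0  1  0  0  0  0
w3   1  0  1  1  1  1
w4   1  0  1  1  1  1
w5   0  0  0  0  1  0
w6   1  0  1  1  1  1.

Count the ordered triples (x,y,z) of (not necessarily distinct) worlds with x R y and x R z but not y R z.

Enumerating: (w1,w5,w1), (w1,w5,w3), (w1,w5,w4), (w1,w5,w6), (w3,w5,w1), (w3,w5,w3), (w3,w5,w4), (w3,w5,w6), (w4,w5,w1), (w4,w5,w3), (w4,w5,w4), (w4,w5,w6), (w6,w5,w1), (w6,w5,w3), (w6,w5,w4), (w6,w5,w6).

16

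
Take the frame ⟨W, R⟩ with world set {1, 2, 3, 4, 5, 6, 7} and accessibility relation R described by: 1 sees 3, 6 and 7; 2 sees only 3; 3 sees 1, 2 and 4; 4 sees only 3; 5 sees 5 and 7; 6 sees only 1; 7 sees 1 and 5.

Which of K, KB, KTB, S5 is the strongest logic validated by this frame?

Symmetric (axiom B): yes — every pair in R has its reverse in R.
Reflexive (axiom T): no — 1 is not related to itself.
Euclidean (axiom 5): no — 1 R 3 and 1 R 6, but not 3 R 6.
So F validates K, KB; KTB would additionally require R to be reflexive. The strongest is KB.

KB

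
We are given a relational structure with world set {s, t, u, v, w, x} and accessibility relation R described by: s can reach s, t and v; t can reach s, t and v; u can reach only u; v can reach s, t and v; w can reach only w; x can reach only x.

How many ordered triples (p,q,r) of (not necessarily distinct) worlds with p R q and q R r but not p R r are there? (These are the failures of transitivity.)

R is transitive; there are no such tuples.

0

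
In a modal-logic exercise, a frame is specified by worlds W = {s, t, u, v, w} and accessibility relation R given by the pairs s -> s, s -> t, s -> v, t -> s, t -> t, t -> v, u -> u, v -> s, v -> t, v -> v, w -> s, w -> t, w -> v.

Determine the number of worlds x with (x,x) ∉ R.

Enumerating: w.

1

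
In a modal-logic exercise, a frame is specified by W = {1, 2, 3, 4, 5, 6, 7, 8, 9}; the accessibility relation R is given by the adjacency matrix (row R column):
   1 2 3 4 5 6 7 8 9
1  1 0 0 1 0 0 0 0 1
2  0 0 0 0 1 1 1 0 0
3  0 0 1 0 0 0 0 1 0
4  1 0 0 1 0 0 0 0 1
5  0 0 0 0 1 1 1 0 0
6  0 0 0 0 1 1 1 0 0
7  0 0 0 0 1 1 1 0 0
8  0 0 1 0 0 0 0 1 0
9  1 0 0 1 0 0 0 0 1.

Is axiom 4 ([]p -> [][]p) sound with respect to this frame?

Yes

Axiom 4 corresponds to the accessibility relation being transitive.
Transitive: yes — every two-step R-path is closed by a direct edge.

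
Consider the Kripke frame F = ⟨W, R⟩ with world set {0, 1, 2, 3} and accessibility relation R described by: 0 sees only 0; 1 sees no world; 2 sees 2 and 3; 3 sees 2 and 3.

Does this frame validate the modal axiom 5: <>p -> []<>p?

Yes

Axiom 5 corresponds to the accessibility relation being Euclidean.
Euclidean: yes — any two successors of a common world are R-related.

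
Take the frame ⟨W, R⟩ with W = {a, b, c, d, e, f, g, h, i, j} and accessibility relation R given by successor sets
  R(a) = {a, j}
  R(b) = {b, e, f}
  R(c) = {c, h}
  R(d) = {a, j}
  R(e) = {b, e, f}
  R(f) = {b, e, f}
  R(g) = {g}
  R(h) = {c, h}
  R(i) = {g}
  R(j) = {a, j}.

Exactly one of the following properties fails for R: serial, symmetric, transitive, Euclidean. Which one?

Serial: yes — every world has a successor (e.g. a R a).
Symmetric: no — d R a but not a R d.
Transitive: yes — every two-step R-path is closed by a direct edge.
Euclidean: yes — any two successors of a common world are R-related.
Only symmetric fails.

symmetric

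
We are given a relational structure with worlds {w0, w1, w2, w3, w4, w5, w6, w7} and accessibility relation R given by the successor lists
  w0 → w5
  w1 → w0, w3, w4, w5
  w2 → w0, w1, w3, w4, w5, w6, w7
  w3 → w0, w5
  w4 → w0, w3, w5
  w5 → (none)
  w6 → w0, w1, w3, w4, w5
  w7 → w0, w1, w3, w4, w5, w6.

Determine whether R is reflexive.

Reflexive: no — w0 is not related to itself.

No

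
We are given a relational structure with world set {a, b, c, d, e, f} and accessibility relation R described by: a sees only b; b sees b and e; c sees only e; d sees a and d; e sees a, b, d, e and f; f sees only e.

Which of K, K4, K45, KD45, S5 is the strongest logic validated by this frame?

Transitive (axiom 4): no — a R b and b R e, but not a R e.
Euclidean (axiom 5): no — e R a and e R d, but not a R d.
Serial (axiom D): yes — every world has a successor (e.g. a R b).
Reflexive (axiom T): no — a is not related to itself.
So F validates K; K4 would additionally require R to be transitive. The strongest is K.

K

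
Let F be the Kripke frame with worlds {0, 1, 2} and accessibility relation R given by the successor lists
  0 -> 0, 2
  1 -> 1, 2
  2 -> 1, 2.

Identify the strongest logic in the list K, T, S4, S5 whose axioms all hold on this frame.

T

Reflexive (axiom T): yes — every world is R-related to itself.
Transitive (axiom 4): no — 0 R 2 and 2 R 1, but not 0 R 1.
Euclidean (axiom 5): no — 0 R 2 and 0 R 0, but not 2 R 0.
So F validates K, T; S4 would additionally require R to be transitive. The strongest is T.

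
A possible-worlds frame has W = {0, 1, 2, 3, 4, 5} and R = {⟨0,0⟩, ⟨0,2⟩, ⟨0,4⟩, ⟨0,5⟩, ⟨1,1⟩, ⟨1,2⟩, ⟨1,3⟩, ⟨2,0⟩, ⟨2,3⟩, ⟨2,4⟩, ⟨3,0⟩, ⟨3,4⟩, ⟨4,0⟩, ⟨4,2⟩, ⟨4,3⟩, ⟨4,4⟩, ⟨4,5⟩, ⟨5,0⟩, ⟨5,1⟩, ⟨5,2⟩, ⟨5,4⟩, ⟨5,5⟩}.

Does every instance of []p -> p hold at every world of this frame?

No

Axiom T corresponds to the accessibility relation being reflexive.
Reflexive: no — 2 is not related to itself.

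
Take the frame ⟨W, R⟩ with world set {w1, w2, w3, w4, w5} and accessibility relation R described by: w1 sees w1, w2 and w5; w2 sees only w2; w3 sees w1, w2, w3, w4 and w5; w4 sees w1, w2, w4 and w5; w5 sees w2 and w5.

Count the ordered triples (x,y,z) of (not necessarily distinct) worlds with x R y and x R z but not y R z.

20

Enumerating: (w1,w2,w1), (w1,w2,w5), (w1,w5,w1), (w3,w1,w3), (w3,w1,w4), (w3,w2,w1), (w3,w2,w3), (w3,w2,w4), (w3,w2,w5), (w3,w4,w3), (w3,w5,w1), (w3,w5,w3), … and 8 more.
Total: 20.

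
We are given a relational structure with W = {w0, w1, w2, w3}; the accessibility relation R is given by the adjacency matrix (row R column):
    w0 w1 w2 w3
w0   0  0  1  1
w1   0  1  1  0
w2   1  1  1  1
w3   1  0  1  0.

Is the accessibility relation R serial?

Yes

Serial: yes — every world has a successor (e.g. w0 R w2).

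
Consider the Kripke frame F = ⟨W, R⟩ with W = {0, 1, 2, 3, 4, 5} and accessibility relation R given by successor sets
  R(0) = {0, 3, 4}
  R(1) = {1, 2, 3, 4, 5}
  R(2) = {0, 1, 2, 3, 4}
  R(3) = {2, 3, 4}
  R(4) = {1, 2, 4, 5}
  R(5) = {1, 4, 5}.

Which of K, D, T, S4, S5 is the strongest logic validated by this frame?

Serial (axiom D): yes — every world has a successor (e.g. 0 R 0).
Reflexive (axiom T): yes — every world is R-related to itself.
Transitive (axiom 4): no — 0 R 3 and 3 R 2, but not 0 R 2.
Euclidean (axiom 5): no — 0 R 4 and 0 R 3, but not 4 R 3.
So F validates K, D, T; S4 would additionally require R to be transitive. The strongest is T.

T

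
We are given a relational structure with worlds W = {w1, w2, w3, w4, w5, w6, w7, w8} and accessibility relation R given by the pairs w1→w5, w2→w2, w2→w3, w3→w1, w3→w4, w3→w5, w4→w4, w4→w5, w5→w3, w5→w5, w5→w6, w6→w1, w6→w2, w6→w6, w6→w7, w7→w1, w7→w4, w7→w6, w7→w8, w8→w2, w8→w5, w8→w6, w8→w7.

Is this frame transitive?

Transitive: no — w1 R w5 and w5 R w3, but not w1 R w3.

No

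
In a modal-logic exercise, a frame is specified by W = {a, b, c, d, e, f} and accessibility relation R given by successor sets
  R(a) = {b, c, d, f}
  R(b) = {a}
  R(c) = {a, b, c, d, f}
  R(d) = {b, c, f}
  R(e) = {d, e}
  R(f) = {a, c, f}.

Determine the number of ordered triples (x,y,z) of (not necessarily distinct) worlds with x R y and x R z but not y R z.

24

Enumerating: (a,b,b), (a,b,c), (a,b,d), (a,b,f), (a,d,d), (a,f,b), (a,f,d), (b,a,a), (c,a,a), (c,b,b), (c,b,c), (c,b,d), … and 12 more.
Total: 24.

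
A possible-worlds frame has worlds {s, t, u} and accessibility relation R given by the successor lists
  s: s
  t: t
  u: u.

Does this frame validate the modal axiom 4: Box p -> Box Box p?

Axiom 4 corresponds to the accessibility relation being transitive.
Transitive: yes — every two-step R-path is closed by a direct edge.

Yes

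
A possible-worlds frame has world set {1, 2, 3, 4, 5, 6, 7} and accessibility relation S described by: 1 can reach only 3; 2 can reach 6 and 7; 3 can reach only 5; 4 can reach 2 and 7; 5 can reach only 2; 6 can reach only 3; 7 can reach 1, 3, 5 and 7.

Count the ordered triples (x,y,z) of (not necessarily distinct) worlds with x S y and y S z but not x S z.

14

Enumerating: (1,3,5), (2,6,3), (2,7,1), (2,7,3), (2,7,5), (3,5,2), (4,2,6), (4,7,1), (4,7,3), (4,7,5), (5,2,6), (5,2,7), (6,3,5), (7,5,2).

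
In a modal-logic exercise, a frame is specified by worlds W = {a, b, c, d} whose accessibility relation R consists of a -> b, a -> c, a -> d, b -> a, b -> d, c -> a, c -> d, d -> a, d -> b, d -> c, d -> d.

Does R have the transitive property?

Transitive: no — b R a and a R c, but not b R c.

No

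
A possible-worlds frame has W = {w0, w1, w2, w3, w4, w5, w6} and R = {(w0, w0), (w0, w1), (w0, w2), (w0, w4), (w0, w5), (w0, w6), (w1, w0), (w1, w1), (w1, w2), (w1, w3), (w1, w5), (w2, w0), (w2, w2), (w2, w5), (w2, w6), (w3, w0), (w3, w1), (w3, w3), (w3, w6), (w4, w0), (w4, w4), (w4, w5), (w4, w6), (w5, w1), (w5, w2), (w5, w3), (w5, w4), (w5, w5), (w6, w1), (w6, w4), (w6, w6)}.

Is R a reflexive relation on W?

Yes

Reflexive: yes — every world is R-related to itself.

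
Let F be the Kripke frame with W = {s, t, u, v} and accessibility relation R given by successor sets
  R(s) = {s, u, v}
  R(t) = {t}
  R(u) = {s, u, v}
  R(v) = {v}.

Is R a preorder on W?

Yes

Reflexive: yes — every world is R-related to itself.
Transitive: yes — every two-step R-path is closed by a direct edge.
So R is a preorder.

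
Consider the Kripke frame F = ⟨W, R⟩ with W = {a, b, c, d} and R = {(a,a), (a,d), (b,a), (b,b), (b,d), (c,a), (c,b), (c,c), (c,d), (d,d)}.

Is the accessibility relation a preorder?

Yes

Reflexive: yes — every world is R-related to itself.
Transitive: yes — every two-step R-path is closed by a direct edge.
So R is a preorder.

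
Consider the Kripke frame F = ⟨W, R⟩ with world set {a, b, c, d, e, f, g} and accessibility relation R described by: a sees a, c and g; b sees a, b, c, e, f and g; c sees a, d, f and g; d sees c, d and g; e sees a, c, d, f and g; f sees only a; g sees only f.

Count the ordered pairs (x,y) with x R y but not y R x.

Enumerating: (a,g), (b,a), (b,c), (b,e), (b,f), (b,g), (c,f), (c,g), (d,g), (e,a), (e,c), (e,d), (e,f), (e,g), (f,a), (g,f).

16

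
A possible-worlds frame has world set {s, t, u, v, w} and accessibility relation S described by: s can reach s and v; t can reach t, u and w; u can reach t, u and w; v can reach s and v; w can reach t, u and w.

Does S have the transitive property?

Yes

Transitive: yes — every two-step S-path is closed by a direct edge.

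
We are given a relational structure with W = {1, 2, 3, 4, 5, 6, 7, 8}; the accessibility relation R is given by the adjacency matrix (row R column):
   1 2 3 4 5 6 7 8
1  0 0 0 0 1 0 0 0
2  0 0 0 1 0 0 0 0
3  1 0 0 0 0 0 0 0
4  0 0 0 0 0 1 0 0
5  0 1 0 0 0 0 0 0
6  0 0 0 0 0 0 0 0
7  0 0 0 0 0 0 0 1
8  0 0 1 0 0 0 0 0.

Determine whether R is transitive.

No

Transitive: no — 1 R 5 and 5 R 2, but not 1 R 2.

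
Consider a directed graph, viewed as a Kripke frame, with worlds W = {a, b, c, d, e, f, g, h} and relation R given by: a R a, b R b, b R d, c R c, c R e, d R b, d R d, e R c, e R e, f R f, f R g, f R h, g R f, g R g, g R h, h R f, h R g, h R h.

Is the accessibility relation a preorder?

Yes

Reflexive: yes — every world is R-related to itself.
Transitive: yes — every two-step R-path is closed by a direct edge.
So R is a preorder.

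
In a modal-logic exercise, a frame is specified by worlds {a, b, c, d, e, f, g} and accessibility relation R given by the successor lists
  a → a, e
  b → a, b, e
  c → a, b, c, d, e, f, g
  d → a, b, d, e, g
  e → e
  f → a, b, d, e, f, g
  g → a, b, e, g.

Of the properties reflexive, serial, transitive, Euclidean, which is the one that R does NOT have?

Euclidean

Reflexive: yes — every world is R-related to itself.
Serial: yes — every world has a successor (e.g. a R a).
Transitive: yes — every two-step R-path is closed by a direct edge.
Euclidean: no — b R e and b R a, but not e R a.
Only Euclidean fails.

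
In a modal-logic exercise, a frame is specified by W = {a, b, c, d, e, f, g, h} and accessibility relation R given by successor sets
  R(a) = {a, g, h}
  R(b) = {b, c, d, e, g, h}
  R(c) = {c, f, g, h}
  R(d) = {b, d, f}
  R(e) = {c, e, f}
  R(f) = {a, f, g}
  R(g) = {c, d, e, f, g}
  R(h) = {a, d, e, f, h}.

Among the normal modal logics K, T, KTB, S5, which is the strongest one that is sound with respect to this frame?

T

Reflexive (axiom T): yes — every world is R-related to itself.
Symmetric (axiom B): no — a R g but not g R a.
Euclidean (axiom 5): no — a R g and a R h, but not g R h.
So F validates K, T; KTB would additionally require R to be symmetric. The strongest is T.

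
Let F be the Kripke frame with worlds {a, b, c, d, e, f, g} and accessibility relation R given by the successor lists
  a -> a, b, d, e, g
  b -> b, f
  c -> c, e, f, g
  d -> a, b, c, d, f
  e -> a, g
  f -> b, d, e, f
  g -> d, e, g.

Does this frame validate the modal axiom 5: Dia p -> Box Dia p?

No

By correspondence theory, 5 is valid on a frame iff R is Euclidean.
Euclidean: no — a R b and a R d, but not b R d.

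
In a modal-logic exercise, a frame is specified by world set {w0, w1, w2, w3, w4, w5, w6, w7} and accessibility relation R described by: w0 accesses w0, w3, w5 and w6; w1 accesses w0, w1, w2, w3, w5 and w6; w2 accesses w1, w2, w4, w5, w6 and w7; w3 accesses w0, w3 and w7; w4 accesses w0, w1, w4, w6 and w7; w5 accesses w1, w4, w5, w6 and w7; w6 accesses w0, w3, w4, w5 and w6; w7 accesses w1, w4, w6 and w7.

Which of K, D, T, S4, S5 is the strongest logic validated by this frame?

Serial (axiom D): yes — every world has a successor (e.g. w0 R w0).
Reflexive (axiom T): yes — every world is R-related to itself.
Transitive (axiom 4): no — w0 R w3 and w3 R w7, but not w0 R w7.
Euclidean (axiom 5): no — w0 R w3 and w0 R w5, but not w3 R w5.
So F validates K, D, T; S4 would additionally require R to be transitive. The strongest is T.

T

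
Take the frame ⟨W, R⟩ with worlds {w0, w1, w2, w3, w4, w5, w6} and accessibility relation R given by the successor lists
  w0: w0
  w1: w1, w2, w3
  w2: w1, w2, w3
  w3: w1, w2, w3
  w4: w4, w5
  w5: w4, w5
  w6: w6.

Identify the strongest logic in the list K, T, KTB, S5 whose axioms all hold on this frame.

Reflexive (axiom T): yes — every world is R-related to itself.
Symmetric (axiom B): yes — every pair in R has its reverse in R.
Euclidean (axiom 5): yes — any two successors of a common world are R-related.
So F validates K, T, KTB, S5. The strongest is S5.

S5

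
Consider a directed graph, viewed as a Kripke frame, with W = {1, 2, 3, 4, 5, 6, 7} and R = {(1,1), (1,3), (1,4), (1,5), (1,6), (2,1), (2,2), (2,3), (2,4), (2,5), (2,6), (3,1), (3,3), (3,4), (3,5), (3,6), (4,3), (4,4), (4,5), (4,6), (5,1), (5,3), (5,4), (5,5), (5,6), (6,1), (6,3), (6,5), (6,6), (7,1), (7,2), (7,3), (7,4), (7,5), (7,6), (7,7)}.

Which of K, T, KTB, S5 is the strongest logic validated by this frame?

T

Reflexive (axiom T): yes — every world is R-related to itself.
Symmetric (axiom B): no — 1 R 4 but not 4 R 1.
Euclidean (axiom 5): no — 1 R 6 and 1 R 4, but not 6 R 4.
So F validates K, T; KTB would additionally require R to be symmetric. The strongest is T.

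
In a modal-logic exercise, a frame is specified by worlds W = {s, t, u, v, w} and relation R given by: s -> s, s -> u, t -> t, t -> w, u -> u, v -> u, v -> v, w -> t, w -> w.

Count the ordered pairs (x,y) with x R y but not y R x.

Enumerating: (s,u), (v,u).

2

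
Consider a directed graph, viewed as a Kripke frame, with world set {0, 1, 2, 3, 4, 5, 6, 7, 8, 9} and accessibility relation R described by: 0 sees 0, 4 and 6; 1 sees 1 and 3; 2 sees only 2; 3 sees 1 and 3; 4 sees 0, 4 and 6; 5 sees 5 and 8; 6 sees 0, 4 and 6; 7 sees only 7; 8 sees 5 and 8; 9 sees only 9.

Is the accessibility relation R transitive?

Transitive: yes — every two-step R-path is closed by a direct edge.

Yes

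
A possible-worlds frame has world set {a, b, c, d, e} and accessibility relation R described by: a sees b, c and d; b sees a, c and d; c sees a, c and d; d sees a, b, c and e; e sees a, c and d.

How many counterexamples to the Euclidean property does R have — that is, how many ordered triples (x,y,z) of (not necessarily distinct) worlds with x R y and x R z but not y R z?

17

Enumerating: (a,b,b), (a,c,b), (a,d,d), (b,a,a), (b,d,d), (c,a,a), (c,d,d), (d,a,a), (d,a,e), (d,b,b), (d,b,e), (d,c,b), (d,c,e), (d,e,b), (d,e,e), (e,a,a), (e,d,d).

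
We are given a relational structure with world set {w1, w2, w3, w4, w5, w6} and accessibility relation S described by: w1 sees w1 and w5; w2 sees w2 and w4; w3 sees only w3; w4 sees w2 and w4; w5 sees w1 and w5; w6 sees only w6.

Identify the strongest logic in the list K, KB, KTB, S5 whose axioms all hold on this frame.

Symmetric (axiom B): yes — every pair in S has its reverse in S.
Reflexive (axiom T): yes — every world is S-related to itself.
Euclidean (axiom 5): yes — any two successors of a common world are S-related.
So F validates K, KB, KTB, S5. The strongest is S5.

S5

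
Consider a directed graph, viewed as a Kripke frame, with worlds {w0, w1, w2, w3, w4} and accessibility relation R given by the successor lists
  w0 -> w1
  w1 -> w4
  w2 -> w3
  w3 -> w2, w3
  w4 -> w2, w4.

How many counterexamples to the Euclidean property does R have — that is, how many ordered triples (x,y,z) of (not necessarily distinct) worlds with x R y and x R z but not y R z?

Enumerating: (w0,w1,w1), (w3,w2,w2), (w4,w2,w2), (w4,w2,w4).

4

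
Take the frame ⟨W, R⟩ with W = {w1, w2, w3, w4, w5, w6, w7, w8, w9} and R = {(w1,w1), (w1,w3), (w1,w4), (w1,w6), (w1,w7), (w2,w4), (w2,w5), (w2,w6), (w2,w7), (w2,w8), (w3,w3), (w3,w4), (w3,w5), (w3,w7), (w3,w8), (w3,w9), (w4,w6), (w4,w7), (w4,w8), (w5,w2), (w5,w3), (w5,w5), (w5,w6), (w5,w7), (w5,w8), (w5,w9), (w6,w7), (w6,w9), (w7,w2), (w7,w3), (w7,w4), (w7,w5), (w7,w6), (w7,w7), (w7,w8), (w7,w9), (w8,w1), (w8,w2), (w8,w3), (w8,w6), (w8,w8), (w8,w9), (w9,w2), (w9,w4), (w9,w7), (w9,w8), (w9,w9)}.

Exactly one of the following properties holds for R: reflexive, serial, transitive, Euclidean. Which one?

serial

Reflexive: no — w2 is not related to itself.
Serial: yes — every world has a successor (e.g. w1 R w1).
Transitive: no — w1 R w3 and w3 R w5, but not w1 R w5.
Euclidean: no — w1 R w3 and w1 R w6, but not w3 R w6.
Only serial holds.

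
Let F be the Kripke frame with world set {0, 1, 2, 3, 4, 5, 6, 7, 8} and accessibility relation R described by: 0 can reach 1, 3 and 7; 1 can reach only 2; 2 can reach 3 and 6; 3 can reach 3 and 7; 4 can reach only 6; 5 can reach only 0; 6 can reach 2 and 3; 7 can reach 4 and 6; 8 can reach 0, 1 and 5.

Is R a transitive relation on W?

No

Transitive: no — 0 R 1 and 1 R 2, but not 0 R 2.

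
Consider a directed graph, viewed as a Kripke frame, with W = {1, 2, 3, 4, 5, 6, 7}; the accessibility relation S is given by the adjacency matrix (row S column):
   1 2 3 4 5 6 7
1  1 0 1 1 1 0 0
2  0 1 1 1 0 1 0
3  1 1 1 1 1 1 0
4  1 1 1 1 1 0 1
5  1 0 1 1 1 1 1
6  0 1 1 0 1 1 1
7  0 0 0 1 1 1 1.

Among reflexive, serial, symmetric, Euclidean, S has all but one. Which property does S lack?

Reflexive: yes — every world is S-related to itself.
Serial: yes — every world has a successor (e.g. 1 S 1).
Symmetric: yes — every pair in S has its reverse in S.
Euclidean: no — 2 S 4 and 2 S 6, but not 4 S 6.
Only Euclidean fails.

Euclidean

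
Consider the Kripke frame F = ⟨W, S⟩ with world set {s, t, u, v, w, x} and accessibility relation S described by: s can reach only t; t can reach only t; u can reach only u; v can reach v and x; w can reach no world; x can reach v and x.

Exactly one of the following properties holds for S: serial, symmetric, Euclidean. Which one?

Euclidean

Serial: no — w has no S-successor.
Symmetric: no — s S t but not t S s.
Euclidean: yes — any two successors of a common world are S-related.
Only Euclidean holds.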